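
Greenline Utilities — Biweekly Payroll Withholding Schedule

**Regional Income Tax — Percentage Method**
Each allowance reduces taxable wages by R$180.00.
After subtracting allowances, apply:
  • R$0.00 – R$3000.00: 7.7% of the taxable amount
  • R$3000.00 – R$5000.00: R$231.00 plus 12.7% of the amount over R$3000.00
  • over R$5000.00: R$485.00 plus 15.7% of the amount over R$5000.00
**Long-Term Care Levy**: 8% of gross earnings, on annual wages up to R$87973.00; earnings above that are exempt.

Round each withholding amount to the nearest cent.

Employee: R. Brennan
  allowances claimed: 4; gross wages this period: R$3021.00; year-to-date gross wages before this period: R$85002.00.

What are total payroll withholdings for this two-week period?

Regional Income Tax: taxable = R$3021.00 − 4×R$180.00 = R$2301.00
  7.7% × R$2301.00 = R$177.18
Long-Term Care Levy: cap R$87973.00 − YTD R$85002.00 = R$2971.00 subject; 8% × R$2971.00 = R$237.68
Total: R$177.18 + R$237.68 = R$414.86

R$414.86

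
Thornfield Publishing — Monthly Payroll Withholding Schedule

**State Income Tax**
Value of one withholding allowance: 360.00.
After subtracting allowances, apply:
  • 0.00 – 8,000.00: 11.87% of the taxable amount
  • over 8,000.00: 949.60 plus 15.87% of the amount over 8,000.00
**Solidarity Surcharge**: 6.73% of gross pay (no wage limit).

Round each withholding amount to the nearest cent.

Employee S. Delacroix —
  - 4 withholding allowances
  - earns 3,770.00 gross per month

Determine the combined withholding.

530.29

State Income Tax: taxable = 3,770.00 − 4×360.00 = 2,330.00
  11.87% × 2,330.00 = 276.57
Solidarity Surcharge: 6.73% × 3,770.00 = 253.72
Total: 276.57 + 253.72 = 530.29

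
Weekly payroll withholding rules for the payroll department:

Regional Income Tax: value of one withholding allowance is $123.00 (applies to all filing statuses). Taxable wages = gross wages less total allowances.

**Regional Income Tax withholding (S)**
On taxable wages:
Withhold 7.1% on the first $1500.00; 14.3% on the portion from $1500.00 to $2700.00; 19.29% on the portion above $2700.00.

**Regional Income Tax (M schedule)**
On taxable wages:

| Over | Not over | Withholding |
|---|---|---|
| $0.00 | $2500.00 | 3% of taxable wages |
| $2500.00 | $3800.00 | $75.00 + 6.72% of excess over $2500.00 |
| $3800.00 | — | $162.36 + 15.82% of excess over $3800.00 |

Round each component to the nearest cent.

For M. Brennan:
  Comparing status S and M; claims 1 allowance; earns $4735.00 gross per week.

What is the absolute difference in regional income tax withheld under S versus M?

$356.10

Regional Income Tax (S): taxable = $4735.00 − 1×$123.00 = $4612.00
  $278.10 + 19.29% × ($4612.00 − $2700.00) = $278.10 + 19.29% × $1912.00 = $646.92
Regional Income Tax (M): taxable = $4735.00 − 1×$123.00 = $4612.00
  $162.36 + 15.82% × ($4612.00 − $3800.00) = $162.36 + 15.82% × $812.00 = $290.82
Difference: |$646.92 − $290.82| = $356.10 (higher under S)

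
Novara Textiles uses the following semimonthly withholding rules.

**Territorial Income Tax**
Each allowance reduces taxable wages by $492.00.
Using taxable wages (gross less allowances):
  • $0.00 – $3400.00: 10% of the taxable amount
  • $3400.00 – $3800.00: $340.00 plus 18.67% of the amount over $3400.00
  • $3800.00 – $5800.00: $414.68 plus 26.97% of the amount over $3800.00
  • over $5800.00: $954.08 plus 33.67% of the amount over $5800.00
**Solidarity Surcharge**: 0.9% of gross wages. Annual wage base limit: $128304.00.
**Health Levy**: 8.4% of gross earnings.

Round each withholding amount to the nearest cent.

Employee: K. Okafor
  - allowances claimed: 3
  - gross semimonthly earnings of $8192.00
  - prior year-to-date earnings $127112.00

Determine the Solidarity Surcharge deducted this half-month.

Solidarity Surcharge: cap $128304.00 − YTD $127112.00 = $1192.00 subject; 0.9% × $1192.00 = $10.73

$10.73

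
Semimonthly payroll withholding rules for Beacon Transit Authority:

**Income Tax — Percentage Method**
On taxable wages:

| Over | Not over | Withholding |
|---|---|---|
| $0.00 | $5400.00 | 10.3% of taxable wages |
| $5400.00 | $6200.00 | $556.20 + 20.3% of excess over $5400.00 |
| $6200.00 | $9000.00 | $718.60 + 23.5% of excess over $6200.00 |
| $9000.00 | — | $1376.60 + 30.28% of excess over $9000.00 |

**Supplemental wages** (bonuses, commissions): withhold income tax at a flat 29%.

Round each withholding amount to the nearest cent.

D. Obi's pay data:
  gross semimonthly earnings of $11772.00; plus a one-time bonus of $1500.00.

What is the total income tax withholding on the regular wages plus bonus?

Income Tax: taxable = $11772.00
  $1376.60 + 30.28% × ($11772.00 − $9000.00) = $1376.60 + 30.28% × $2772.00 = $2215.96
Supplemental (29% flat on bonus): 29% × $1500.00 = $435.00
Total income tax: $2215.96 + $435.00 = $2650.96

$2650.96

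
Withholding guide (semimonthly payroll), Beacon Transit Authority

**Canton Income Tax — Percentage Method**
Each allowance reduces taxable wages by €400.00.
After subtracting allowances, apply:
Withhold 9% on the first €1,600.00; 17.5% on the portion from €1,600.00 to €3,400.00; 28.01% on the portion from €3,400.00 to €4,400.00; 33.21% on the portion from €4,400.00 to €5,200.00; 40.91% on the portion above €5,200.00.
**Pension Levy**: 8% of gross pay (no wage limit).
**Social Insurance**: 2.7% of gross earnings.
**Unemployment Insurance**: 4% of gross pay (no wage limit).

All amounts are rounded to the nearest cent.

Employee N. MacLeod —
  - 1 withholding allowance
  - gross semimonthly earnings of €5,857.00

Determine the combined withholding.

Canton Income Tax: taxable = €5,857.00 − 1×€400.00 = €5,457.00
  €1,004.78 + 40.91% × (€5,457.00 − €5,200.00) = €1,004.78 + 40.91% × €257.00 = €1,109.92
Pension Levy: 8% × €5,857.00 = €468.56
Social Insurance: 2.7% × €5,857.00 = €158.14
Unemployment Insurance: 4% × €5,857.00 = €234.28
Total: €1,109.92 + €468.56 + €158.14 + €234.28 = €1,970.90

€1,970.90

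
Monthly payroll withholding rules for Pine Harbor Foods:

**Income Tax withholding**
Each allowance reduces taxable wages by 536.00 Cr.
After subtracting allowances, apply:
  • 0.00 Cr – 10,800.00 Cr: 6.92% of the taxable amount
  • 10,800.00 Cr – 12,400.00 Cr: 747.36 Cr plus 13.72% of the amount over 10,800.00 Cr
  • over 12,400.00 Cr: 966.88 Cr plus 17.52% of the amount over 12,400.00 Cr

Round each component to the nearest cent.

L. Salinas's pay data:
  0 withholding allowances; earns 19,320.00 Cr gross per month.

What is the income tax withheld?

2,179.26 Cr

Income Tax: taxable = 19,320.00 Cr
  966.88 Cr + 17.52% × (19,320.00 Cr − 12,400.00 Cr) = 966.88 Cr + 17.52% × 6,920.00 Cr = 2,179.26 Cr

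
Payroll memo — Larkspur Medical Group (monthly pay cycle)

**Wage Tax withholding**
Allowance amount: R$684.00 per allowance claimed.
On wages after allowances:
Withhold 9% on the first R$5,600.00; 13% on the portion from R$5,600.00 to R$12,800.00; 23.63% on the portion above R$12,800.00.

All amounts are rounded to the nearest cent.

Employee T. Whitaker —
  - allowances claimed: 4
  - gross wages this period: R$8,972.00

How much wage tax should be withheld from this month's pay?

R$586.68

Wage Tax: taxable = R$8,972.00 − 4×R$684.00 = R$6,236.00
  R$504.00 + 13% × (R$6,236.00 − R$5,600.00) = R$504.00 + 13% × R$636.00 = R$586.68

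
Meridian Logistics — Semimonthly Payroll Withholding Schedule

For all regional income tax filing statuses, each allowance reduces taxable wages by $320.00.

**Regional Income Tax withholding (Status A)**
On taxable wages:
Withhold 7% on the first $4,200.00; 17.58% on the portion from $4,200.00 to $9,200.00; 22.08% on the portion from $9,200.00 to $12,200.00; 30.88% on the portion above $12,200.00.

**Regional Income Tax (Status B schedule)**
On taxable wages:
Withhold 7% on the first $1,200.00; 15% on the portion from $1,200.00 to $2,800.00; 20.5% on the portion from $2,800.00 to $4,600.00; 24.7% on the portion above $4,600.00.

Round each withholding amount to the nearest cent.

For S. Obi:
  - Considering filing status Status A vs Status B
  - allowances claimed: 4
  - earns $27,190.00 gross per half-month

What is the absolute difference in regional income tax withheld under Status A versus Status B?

$112.48

Regional Income Tax (Status A): taxable = $27,190.00 − 4×$320.00 = $25,910.00
  $1,835.40 + 30.88% × ($25,910.00 − $12,200.00) = $1,835.40 + 30.88% × $13,710.00 = $6,069.05
Regional Income Tax (Status B): taxable = $27,190.00 − 4×$320.00 = $25,910.00
  $693.00 + 24.7% × ($25,910.00 − $4,600.00) = $693.00 + 24.7% × $21,310.00 = $5,956.57
Difference: |$6,069.05 − $5,956.57| = $112.48 (higher under Status A)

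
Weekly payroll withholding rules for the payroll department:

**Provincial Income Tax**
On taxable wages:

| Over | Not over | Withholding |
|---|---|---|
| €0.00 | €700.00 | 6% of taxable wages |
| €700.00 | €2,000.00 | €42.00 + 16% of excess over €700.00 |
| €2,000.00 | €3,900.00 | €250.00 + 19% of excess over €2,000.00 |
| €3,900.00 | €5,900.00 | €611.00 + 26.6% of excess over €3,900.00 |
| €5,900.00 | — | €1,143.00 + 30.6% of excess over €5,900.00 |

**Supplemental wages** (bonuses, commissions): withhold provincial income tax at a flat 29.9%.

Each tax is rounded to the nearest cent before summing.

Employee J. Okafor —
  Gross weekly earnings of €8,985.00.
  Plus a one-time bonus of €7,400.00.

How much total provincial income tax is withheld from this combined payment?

Provincial Income Tax: taxable = €8,985.00
  €1,143.00 + 30.6% × (€8,985.00 − €5,900.00) = €1,143.00 + 30.6% × €3,085.00 = €2,087.01
Supplemental (29.9% flat on bonus): 29.9% × €7,400.00 = €2,212.60
Total provincial income tax: €2,087.01 + €2,212.60 = €4,299.61

€4,299.61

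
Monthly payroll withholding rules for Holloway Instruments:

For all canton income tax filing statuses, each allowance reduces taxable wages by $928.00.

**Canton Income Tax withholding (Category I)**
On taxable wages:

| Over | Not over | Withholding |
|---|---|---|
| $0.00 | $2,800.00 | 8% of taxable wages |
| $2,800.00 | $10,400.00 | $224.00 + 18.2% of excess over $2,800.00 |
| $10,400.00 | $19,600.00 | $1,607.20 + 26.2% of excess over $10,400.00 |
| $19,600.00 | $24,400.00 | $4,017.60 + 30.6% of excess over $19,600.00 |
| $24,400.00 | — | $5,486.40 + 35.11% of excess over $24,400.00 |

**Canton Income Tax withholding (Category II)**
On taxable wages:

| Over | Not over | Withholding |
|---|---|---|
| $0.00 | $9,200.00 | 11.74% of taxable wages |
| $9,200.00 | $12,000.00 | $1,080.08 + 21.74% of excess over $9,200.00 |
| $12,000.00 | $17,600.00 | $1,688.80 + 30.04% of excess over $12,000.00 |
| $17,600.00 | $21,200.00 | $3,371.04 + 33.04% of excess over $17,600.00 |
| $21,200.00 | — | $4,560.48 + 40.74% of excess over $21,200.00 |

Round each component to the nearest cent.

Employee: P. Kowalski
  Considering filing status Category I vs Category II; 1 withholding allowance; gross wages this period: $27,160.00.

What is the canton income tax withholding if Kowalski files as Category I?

Canton Income Tax (Category I): taxable = $27,160.00 − 1×$928.00 = $26,232.00
  $5,486.40 + 35.11% × ($26,232.00 − $24,400.00) = $5,486.40 + 35.11% × $1,832.00 = $6,129.62

$6,129.62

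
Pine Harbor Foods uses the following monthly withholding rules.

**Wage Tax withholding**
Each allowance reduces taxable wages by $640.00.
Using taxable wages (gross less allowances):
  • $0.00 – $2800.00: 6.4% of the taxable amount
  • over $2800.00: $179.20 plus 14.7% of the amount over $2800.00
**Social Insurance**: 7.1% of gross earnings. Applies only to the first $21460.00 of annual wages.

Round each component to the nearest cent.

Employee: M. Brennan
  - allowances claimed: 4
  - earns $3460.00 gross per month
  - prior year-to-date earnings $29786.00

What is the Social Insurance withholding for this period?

Social Insurance: YTD $29786.00 ≥ cap $21460.00 → $0.00

$0.00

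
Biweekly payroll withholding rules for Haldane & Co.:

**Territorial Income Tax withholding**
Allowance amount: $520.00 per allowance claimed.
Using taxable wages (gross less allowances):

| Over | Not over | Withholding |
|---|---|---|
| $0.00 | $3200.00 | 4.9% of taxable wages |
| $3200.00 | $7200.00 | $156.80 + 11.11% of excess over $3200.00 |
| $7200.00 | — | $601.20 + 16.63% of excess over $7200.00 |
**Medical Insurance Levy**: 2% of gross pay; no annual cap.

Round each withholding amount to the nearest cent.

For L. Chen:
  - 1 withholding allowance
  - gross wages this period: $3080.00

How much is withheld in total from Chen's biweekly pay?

Territorial Income Tax: taxable = $3080.00 − 1×$520.00 = $2560.00
  4.9% × $2560.00 = $125.44
Medical Insurance Levy: 2% × $3080.00 = $61.60
Total: $125.44 + $61.60 = $187.04

$187.04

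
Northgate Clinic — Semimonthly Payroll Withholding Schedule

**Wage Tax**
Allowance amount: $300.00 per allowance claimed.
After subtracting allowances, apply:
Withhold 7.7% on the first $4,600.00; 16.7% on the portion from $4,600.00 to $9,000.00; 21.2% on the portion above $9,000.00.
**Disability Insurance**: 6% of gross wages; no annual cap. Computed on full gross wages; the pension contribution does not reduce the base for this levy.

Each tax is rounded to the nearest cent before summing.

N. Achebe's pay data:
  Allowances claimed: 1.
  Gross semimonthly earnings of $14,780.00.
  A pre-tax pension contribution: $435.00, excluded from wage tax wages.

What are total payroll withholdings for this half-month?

$3,045.34

Wage Tax: taxable = $14,780.00 − $435.00 − 1×$300.00 = $14,045.00
  $1,089.00 + 21.2% × ($14,045.00 − $9,000.00) = $1,089.00 + 21.2% × $5,045.00 = $2,158.54
Disability Insurance: 6% × $14,780.00 = $886.80
Total: $2,158.54 + $886.80 = $3,045.34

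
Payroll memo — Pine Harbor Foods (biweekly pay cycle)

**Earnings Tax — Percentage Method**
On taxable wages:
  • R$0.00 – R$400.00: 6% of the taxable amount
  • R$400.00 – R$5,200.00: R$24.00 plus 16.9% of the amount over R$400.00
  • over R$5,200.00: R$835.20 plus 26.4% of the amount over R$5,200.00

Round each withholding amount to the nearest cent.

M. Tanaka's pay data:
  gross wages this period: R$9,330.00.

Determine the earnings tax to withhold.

Earnings Tax: taxable = R$9,330.00
  R$835.20 + 26.4% × (R$9,330.00 − R$5,200.00) = R$835.20 + 26.4% × R$4,130.00 = R$1,925.52

R$1,925.52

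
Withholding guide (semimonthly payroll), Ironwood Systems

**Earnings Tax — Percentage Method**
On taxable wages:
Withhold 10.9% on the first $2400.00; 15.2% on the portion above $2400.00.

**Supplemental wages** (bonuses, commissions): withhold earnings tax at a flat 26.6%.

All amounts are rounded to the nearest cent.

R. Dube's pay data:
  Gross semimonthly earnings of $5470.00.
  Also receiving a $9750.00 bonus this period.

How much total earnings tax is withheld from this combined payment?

$3321.74

Earnings Tax: taxable = $5470.00
  $261.60 + 15.2% × ($5470.00 − $2400.00) = $261.60 + 15.2% × $3070.00 = $728.24
Supplemental (26.6% flat on bonus): 26.6% × $9750.00 = $2593.50
Total earnings tax: $728.24 + $2593.50 = $3321.74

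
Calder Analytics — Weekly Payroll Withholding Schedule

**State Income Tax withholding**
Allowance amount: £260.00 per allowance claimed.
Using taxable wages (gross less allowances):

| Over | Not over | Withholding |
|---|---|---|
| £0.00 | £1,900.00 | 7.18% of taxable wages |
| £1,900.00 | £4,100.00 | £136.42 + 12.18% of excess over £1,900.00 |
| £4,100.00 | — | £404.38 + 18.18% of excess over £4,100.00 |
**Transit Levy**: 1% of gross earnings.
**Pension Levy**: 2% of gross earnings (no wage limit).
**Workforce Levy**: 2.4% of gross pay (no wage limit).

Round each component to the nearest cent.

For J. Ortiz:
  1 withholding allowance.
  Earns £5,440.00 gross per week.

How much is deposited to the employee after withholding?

State Income Tax: taxable = £5,440.00 − 1×£260.00 = £5,180.00
  £404.38 + 18.18% × (£5,180.00 − £4,100.00) = £404.38 + 18.18% × £1,080.00 = £600.72
Transit Levy: 1% × £5,440.00 = £54.40
Pension Levy: 2% × £5,440.00 = £108.80
Workforce Levy: 2.4% × £5,440.00 = £130.56
Total withheld: £600.72 + £54.40 + £108.80 + £130.56 = £894.48
Net pay: £5,440.00 − £894.48 = £4,545.52

£4,545.52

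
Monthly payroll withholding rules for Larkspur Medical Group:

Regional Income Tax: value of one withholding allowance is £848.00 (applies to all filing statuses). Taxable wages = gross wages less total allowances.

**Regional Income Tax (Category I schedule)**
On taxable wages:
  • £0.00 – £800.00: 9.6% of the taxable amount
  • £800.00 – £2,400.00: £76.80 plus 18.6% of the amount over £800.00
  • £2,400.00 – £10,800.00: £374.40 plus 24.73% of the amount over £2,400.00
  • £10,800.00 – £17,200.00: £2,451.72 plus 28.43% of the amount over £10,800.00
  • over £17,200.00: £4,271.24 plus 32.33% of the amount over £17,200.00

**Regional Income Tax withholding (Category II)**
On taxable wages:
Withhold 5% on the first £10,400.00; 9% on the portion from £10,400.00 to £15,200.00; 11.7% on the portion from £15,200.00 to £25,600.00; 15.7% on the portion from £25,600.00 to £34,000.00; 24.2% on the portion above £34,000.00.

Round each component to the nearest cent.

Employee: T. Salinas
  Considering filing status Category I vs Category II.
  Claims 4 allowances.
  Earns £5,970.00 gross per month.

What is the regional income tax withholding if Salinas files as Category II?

Regional Income Tax (Category II): taxable = £5,970.00 − 4×£848.00 = £2,578.00
  5% × £2,578.00 = £128.90

£128.90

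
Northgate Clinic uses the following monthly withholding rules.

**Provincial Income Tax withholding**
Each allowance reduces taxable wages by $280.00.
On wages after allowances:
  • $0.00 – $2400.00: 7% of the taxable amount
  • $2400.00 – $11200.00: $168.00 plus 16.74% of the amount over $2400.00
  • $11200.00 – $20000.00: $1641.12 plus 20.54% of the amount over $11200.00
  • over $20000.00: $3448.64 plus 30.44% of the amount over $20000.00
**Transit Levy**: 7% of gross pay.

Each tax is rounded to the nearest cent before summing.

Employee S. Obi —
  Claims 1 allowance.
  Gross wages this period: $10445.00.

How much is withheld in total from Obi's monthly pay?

$2199.01

Provincial Income Tax: taxable = $10445.00 − 1×$280.00 = $10165.00
  $168.00 + 16.74% × ($10165.00 − $2400.00) = $168.00 + 16.74% × $7765.00 = $1467.86
Transit Levy: 7% × $10445.00 = $731.15
Total: $1467.86 + $731.15 = $2199.01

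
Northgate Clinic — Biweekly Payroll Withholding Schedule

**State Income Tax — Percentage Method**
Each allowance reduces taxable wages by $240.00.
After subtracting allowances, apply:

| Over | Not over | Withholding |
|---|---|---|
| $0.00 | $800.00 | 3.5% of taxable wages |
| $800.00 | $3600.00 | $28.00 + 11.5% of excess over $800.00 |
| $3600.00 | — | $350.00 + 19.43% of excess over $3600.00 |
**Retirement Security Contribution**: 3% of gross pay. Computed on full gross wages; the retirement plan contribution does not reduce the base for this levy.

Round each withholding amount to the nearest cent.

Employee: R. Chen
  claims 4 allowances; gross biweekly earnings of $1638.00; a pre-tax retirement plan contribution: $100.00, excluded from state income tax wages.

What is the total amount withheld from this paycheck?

State Income Tax: taxable = $1638.00 − $100.00 − 4×$240.00 = $578.00
  3.5% × $578.00 = $20.23
Retirement Security Contribution: 3% × $1638.00 = $49.14
Total: $20.23 + $49.14 = $69.37

$69.37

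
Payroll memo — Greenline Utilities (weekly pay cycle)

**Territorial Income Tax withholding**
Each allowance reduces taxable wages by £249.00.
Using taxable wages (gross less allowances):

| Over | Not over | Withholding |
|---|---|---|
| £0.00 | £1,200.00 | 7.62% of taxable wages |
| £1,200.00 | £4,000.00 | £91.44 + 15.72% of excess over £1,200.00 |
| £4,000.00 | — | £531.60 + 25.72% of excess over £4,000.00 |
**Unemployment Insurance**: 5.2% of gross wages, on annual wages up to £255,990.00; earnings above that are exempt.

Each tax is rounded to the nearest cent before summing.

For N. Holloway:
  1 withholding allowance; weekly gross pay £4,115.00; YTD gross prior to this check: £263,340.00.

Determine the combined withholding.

£510.54

Territorial Income Tax: taxable = £4,115.00 − 1×£249.00 = £3,866.00
  £91.44 + 15.72% × (£3,866.00 − £1,200.00) = £91.44 + 15.72% × £2,666.00 = £510.54
Unemployment Insurance: YTD £263,340.00 ≥ cap £255,990.00 → £0.00
Total: £510.54 + £0.00 = £510.54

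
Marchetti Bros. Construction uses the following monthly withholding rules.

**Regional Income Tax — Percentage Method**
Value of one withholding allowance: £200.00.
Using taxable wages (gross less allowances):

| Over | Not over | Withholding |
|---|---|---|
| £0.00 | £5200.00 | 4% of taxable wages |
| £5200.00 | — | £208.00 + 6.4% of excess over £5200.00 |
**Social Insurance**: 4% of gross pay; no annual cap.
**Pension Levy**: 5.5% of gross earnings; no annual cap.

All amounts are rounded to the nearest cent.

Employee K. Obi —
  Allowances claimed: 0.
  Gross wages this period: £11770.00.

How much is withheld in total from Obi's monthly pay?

Regional Income Tax: taxable = £11770.00
  £208.00 + 6.4% × (£11770.00 − £5200.00) = £208.00 + 6.4% × £6570.00 = £628.48
Social Insurance: 4% × £11770.00 = £470.80
Pension Levy: 5.5% × £11770.00 = £647.35
Total: £628.48 + £470.80 + £647.35 = £1746.63

£1746.63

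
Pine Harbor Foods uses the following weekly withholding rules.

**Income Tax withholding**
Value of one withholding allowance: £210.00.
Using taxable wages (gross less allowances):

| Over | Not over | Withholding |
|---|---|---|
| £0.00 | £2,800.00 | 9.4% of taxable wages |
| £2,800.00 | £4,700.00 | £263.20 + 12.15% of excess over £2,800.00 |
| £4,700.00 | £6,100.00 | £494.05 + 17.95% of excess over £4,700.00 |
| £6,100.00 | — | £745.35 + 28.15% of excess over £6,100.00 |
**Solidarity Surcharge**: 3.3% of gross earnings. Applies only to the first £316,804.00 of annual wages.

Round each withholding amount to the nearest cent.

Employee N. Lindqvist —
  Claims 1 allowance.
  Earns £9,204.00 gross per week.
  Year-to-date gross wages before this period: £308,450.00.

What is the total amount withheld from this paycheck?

£1,835.69

Income Tax: taxable = £9,204.00 − 1×£210.00 = £8,994.00
  £745.35 + 28.15% × (£8,994.00 − £6,100.00) = £745.35 + 28.15% × £2,894.00 = £1,560.01
Solidarity Surcharge: cap £316,804.00 − YTD £308,450.00 = £8,354.00 subject; 3.3% × £8,354.00 = £275.68
Total: £1,560.01 + £275.68 = £1,835.69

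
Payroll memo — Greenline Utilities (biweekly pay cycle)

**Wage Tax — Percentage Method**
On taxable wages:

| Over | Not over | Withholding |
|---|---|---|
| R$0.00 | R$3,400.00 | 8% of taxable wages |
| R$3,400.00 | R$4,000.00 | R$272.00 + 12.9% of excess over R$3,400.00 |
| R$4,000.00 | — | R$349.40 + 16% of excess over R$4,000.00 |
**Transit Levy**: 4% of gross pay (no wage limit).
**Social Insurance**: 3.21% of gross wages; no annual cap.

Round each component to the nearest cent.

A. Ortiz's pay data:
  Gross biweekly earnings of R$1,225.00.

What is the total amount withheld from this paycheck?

Wage Tax: taxable = R$1,225.00
  8% × R$1,225.00 = R$98.00
Transit Levy: 4% × R$1,225.00 = R$49.00
Social Insurance: 3.21% × R$1,225.00 = R$39.32
Total: R$98.00 + R$49.00 + R$39.32 = R$186.32

R$186.32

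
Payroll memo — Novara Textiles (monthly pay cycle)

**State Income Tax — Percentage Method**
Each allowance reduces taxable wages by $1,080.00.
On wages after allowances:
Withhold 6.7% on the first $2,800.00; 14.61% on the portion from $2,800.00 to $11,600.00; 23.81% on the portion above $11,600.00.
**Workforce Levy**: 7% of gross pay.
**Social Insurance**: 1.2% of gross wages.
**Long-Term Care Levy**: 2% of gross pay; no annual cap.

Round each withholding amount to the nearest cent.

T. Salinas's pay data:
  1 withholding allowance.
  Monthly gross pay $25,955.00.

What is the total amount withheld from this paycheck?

$7,281.47

State Income Tax: taxable = $25,955.00 − 1×$1,080.00 = $24,875.00
  $1,473.28 + 23.81% × ($24,875.00 − $11,600.00) = $1,473.28 + 23.81% × $13,275.00 = $4,634.06
Workforce Levy: 7% × $25,955.00 = $1,816.85
Social Insurance: 1.2% × $25,955.00 = $311.46
Long-Term Care Levy: 2% × $25,955.00 = $519.10
Total: $4,634.06 + $1,816.85 + $311.46 + $519.10 = $7,281.47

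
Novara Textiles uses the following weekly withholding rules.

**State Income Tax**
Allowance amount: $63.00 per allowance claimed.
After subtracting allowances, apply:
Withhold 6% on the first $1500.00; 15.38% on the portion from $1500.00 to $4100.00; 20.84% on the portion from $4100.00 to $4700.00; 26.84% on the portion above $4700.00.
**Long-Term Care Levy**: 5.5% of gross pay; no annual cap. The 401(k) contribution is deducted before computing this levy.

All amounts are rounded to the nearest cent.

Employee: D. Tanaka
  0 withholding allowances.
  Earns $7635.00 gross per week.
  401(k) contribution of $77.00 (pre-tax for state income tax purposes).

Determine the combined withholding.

$1797.70

State Income Tax: taxable = $7635.00 − $77.00 = $7558.00
  $614.92 + 26.84% × ($7558.00 − $4700.00) = $614.92 + 26.84% × $2858.00 = $1382.01
Long-Term Care Levy: 5.5% × $7558.00 = $415.69
Total: $1382.01 + $415.69 = $1797.70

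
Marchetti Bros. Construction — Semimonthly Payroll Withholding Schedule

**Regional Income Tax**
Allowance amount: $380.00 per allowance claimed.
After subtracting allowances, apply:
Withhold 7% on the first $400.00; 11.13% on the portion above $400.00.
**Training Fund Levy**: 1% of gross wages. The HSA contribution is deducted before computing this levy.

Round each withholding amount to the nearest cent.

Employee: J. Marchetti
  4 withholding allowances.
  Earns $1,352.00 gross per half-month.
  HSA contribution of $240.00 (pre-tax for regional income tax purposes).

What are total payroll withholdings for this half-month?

$11.12

Regional Income Tax: taxable = $1,352.00 − $240.00 − 4×$380.00 = $-408.00
  Taxable ≤ 0 → $0.00
Training Fund Levy: 1% × $1,112.00 = $11.12
Total: $0.00 + $11.12 = $11.12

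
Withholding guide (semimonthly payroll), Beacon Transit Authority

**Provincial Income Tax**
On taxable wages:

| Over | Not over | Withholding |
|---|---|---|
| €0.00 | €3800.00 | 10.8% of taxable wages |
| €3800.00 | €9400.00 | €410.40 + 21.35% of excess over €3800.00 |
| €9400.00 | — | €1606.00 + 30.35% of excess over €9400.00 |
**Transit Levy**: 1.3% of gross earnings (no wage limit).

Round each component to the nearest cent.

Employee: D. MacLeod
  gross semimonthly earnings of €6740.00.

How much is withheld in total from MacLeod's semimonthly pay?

Provincial Income Tax: taxable = €6740.00
  €410.40 + 21.35% × (€6740.00 − €3800.00) = €410.40 + 21.35% × €2940.00 = €1038.09
Transit Levy: 1.3% × €6740.00 = €87.62
Total: €1038.09 + €87.62 = €1125.71

€1125.71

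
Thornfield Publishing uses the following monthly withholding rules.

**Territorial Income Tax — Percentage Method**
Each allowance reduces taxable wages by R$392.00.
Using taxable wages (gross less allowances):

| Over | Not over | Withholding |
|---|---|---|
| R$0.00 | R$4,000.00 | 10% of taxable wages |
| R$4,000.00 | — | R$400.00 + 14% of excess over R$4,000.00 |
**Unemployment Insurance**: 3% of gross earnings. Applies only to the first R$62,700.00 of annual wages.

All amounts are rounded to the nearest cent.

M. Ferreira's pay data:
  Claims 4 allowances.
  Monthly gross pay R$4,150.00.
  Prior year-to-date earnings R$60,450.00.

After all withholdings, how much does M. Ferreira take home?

R$3,824.30

Territorial Income Tax: taxable = R$4,150.00 − 4×R$392.00 = R$2,582.00
  10% × R$2,582.00 = R$258.20
Unemployment Insurance: cap R$62,700.00 − YTD R$60,450.00 = R$2,250.00 subject; 3% × R$2,250.00 = R$67.50
Total withheld: R$258.20 + R$67.50 = R$325.70
Net pay: R$4,150.00 − R$325.70 = R$3,824.30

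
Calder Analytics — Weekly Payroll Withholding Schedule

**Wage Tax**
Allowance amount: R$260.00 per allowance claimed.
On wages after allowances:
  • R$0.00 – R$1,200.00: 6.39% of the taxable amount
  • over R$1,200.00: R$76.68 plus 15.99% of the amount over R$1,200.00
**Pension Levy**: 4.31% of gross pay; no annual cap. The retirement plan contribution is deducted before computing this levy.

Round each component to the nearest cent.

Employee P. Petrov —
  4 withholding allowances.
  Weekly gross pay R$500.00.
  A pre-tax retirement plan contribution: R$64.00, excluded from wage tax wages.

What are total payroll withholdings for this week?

R$18.79

Wage Tax: taxable = R$500.00 − R$64.00 − 4×R$260.00 = R$-604.00
  Taxable ≤ 0 → R$0.00
Pension Levy: 4.31% × R$436.00 = R$18.79
Total: R$0.00 + R$18.79 = R$18.79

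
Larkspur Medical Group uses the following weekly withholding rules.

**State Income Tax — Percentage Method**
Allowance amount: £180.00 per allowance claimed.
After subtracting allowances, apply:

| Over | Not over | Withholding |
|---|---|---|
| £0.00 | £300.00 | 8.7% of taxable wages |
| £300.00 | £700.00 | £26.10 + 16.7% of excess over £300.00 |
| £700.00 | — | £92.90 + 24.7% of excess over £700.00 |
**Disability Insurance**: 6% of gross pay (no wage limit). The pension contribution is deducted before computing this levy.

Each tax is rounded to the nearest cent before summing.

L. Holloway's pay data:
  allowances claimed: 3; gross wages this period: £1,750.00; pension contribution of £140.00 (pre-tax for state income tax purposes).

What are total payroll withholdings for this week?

£280.89

State Income Tax: taxable = £1,750.00 − £140.00 − 3×£180.00 = £1,070.00
  £92.90 + 24.7% × (£1,070.00 − £700.00) = £92.90 + 24.7% × £370.00 = £184.29
Disability Insurance: 6% × £1,610.00 = £96.60
Total: £184.29 + £96.60 = £280.89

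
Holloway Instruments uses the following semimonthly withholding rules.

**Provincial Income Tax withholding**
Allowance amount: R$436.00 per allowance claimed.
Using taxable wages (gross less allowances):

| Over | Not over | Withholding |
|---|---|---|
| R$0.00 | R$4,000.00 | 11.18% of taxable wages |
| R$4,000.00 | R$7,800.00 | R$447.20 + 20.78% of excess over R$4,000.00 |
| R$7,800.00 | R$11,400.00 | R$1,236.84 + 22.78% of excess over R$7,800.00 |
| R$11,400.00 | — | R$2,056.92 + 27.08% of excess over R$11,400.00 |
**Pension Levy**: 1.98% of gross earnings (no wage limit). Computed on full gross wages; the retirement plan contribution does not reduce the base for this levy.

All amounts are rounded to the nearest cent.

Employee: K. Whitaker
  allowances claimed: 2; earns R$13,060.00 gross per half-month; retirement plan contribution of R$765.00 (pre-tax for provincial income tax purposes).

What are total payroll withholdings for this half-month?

Provincial Income Tax: taxable = R$13,060.00 − R$765.00 − 2×R$436.00 = R$11,423.00
  R$2,056.92 + 27.08% × (R$11,423.00 − R$11,400.00) = R$2,056.92 + 27.08% × R$23.00 = R$2,063.15
Pension Levy: 1.98% × R$13,060.00 = R$258.59
Total: R$2,063.15 + R$258.59 = R$2,321.74

R$2,321.74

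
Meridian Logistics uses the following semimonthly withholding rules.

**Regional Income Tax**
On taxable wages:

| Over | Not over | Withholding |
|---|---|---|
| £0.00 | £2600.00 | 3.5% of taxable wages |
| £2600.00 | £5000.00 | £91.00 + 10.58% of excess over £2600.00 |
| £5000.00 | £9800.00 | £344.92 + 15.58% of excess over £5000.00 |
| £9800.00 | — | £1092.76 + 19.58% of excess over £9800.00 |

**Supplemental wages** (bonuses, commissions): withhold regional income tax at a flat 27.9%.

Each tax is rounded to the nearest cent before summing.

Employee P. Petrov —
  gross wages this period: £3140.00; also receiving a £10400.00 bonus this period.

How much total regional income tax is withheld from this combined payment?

£3049.73

Regional Income Tax: taxable = £3140.00
  £91.00 + 10.58% × (£3140.00 − £2600.00) = £91.00 + 10.58% × £540.00 = £148.13
Supplemental (27.9% flat on bonus): 27.9% × £10400.00 = £2901.60
Total regional income tax: £148.13 + £2901.60 = £3049.73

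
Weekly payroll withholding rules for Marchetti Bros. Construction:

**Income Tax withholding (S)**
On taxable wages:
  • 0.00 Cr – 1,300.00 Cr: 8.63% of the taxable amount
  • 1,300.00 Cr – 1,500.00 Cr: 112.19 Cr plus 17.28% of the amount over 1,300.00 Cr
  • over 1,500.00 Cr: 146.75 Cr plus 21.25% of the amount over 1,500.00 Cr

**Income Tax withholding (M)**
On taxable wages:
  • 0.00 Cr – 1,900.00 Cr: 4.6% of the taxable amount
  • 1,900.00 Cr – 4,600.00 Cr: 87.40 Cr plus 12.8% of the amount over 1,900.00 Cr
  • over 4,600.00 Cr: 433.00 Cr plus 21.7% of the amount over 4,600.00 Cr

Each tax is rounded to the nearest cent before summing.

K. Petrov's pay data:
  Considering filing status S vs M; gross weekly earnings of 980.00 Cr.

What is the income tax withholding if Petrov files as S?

Income Tax (S): taxable = 980.00 Cr
  8.63% × 980.00 Cr = 84.57 Cr

84.57 Cr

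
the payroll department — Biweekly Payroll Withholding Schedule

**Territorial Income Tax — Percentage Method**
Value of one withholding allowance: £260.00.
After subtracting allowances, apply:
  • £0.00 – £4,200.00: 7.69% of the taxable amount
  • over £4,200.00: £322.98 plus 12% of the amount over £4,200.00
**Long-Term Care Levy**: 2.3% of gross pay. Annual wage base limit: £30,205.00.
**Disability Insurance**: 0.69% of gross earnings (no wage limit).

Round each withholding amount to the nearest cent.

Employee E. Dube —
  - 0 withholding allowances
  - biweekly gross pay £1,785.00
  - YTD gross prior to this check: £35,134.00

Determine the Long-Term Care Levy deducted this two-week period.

£0.00

Long-Term Care Levy: YTD £35,134.00 ≥ cap £30,205.00 → £0.00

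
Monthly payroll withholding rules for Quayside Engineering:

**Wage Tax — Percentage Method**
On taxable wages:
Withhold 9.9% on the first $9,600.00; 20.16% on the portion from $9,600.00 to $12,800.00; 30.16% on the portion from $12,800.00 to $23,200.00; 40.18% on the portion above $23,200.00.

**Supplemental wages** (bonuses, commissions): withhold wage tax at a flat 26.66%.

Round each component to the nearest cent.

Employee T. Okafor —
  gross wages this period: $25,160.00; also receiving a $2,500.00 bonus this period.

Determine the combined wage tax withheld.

$6,186.19

Wage Tax: taxable = $25,160.00
  $4,732.16 + 40.18% × ($25,160.00 − $23,200.00) = $4,732.16 + 40.18% × $1,960.00 = $5,519.69
Supplemental (26.66% flat on bonus): 26.66% × $2,500.00 = $666.50
Total wage tax: $5,519.69 + $666.50 = $6,186.19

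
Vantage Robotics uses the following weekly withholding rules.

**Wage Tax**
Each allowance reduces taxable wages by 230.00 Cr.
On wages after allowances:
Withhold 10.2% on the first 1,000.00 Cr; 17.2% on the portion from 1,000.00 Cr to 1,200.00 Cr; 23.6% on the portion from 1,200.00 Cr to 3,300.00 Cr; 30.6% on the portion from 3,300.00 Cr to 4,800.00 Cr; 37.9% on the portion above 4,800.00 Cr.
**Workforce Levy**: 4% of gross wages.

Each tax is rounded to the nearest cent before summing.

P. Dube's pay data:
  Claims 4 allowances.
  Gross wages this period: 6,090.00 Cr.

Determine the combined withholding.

1,474.83 Cr

Wage Tax: taxable = 6,090.00 Cr − 4×230.00 Cr = 5,170.00 Cr
  1,091.00 Cr + 37.9% × (5,170.00 Cr − 4,800.00 Cr) = 1,091.00 Cr + 37.9% × 370.00 Cr = 1,231.23 Cr
Workforce Levy: 4% × 6,090.00 Cr = 243.60 Cr
Total: 1,231.23 Cr + 243.60 Cr = 1,474.83 Cr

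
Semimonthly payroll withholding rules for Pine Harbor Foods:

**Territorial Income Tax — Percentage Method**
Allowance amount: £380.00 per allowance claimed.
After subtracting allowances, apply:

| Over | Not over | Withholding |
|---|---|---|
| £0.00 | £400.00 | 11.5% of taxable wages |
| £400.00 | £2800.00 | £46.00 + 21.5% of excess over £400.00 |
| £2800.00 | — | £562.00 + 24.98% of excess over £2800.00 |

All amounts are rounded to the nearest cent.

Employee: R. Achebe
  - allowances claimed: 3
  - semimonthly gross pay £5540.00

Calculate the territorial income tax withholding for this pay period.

Territorial Income Tax: taxable = £5540.00 − 3×£380.00 = £4400.00
  £562.00 + 24.98% × (£4400.00 − £2800.00) = £562.00 + 24.98% × £1600.00 = £961.68

£961.68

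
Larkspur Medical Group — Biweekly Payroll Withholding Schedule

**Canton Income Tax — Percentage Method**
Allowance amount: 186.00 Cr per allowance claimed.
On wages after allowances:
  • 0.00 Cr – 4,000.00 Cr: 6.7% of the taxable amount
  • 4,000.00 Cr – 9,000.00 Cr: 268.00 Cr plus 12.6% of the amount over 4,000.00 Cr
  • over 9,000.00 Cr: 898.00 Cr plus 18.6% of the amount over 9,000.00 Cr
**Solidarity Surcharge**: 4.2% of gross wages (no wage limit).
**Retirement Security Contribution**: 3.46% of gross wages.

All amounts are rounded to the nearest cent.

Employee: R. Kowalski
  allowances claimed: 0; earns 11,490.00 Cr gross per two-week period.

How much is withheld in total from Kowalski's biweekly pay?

Canton Income Tax: taxable = 11,490.00 Cr
  898.00 Cr + 18.6% × (11,490.00 Cr − 9,000.00 Cr) = 898.00 Cr + 18.6% × 2,490.00 Cr = 1,361.14 Cr
Solidarity Surcharge: 4.2% × 11,490.00 Cr = 482.58 Cr
Retirement Security Contribution: 3.46% × 11,490.00 Cr = 397.55 Cr
Total: 1,361.14 Cr + 482.58 Cr + 397.55 Cr = 2,241.27 Cr

2,241.27 Cr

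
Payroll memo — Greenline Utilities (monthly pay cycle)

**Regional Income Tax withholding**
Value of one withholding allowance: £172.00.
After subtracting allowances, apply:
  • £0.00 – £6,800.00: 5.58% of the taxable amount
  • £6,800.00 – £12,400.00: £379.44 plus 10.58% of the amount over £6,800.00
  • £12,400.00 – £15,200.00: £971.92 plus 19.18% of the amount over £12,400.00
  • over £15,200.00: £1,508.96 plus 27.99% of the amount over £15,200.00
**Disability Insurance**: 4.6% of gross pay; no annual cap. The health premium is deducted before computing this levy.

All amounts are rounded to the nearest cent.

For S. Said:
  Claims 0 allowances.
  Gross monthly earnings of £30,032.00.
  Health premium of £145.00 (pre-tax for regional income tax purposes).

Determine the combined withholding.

Regional Income Tax: taxable = £30,032.00 − £145.00 = £29,887.00
  £1,508.96 + 27.99% × (£29,887.00 − £15,200.00) = £1,508.96 + 27.99% × £14,687.00 = £5,619.85
Disability Insurance: 4.6% × £29,887.00 = £1,374.80
Total: £5,619.85 + £1,374.80 = £6,994.65

£6,994.65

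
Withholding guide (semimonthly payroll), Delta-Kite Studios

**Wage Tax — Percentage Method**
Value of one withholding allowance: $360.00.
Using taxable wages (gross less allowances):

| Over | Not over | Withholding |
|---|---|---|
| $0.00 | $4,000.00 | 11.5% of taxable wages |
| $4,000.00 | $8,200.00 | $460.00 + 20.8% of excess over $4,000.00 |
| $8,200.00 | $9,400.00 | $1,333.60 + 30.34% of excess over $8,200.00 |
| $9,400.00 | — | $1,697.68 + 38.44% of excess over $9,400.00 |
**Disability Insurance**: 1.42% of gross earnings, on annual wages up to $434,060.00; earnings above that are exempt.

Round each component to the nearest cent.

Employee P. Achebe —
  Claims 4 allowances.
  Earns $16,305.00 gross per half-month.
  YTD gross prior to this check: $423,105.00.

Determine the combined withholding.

Wage Tax: taxable = $16,305.00 − 4×$360.00 = $14,865.00
  $1,697.68 + 38.44% × ($14,865.00 − $9,400.00) = $1,697.68 + 38.44% × $5,465.00 = $3,798.43
Disability Insurance: cap $434,060.00 − YTD $423,105.00 = $10,955.00 subject; 1.42% × $10,955.00 = $155.56
Total: $3,798.43 + $155.56 = $3,953.99

$3,953.99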